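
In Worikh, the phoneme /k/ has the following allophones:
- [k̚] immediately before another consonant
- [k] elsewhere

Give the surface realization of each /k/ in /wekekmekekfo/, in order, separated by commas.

[k], [k̚], [k], [k̚]

Occurrence 1 (position 3): no conditioning environment matches → elsewhere allophone [k].
Occurrence 2 (position 5): immediately before another consonant → [k̚].
Occurrence 3 (position 8): no conditioning environment matches → elsewhere allophone [k].
Occurrence 4 (position 10): immediately before another consonant → [k̚].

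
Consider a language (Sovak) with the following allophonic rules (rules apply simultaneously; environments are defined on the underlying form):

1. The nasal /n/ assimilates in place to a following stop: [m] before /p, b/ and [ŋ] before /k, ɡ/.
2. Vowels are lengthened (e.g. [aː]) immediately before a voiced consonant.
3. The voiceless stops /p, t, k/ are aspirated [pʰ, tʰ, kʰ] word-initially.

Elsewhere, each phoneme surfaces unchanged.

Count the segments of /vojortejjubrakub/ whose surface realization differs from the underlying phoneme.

Segments that undergo a rule: /o/ → [oː] (rule 2); /o/ → [oː] (rule 2); /e/ → [eː] (rule 2); /u/ → [uː] (rule 2); /u/ → [uː] (rule 2).
All other segments surface unchanged.

5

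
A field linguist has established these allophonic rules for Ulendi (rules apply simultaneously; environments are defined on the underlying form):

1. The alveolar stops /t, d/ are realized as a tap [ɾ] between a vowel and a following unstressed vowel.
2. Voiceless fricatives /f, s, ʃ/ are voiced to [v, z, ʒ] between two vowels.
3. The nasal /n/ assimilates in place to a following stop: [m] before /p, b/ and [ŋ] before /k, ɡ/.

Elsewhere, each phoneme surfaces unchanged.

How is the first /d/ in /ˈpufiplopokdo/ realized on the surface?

[d]

/d/ — between /k/ and /o/; rule 1 does not apply here → [d].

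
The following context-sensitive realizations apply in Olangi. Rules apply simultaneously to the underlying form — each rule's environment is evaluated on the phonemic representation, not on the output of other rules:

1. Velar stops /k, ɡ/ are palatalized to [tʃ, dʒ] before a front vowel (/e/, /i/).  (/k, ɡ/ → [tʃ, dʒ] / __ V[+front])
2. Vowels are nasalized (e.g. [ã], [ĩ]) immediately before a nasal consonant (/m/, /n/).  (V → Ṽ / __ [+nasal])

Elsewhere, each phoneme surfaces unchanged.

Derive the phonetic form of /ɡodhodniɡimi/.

/ɡ/ (word-initial): rule 1 targets it, but not before a front vowel → unchanged [ɡ].
/o/ (between /ɡ/ and /d/) fails the environment for rule 2, so it stays [o].
/d/ — not in any rule's target class → [d].
/h/ — not in any rule's target class → [h].
/o/ (between /h/ and /d/) is in the target of rule 2 but the environment (before a nasal consonant) is not met → [o].
/d/ stays [d].
/n/ (between /d/ and /i/): no rule targets it → [n].
/i/ — between /n/ and /ɡ/; rule 2 does not apply here → [i].
/ɡ/ — between /i/ and /i/, before a front vowel — surfaces as [dʒ] (rule 1).
/i/ (between /ɡ/ and /m/): before a nasal consonant, so rule 2 applies → [ĩ].
/m/ (between /i/ and /i/) is unaffected → [m].
/i/ — word-final; rule 2 does not apply here → [i].

[ɡodhodnidʒĩmi]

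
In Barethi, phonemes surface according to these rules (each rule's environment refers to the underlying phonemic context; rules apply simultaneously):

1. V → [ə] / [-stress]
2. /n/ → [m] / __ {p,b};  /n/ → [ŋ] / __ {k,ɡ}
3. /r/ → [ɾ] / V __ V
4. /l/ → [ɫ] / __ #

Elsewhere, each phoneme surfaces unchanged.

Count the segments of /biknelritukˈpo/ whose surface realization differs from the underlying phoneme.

Segments that undergo a rule: /i/ → [ə] (rule 1); /e/ → [ə] (rule 1); /i/ → [ə] (rule 1); /u/ → [ə] (rule 1).
All other segments surface unchanged.

4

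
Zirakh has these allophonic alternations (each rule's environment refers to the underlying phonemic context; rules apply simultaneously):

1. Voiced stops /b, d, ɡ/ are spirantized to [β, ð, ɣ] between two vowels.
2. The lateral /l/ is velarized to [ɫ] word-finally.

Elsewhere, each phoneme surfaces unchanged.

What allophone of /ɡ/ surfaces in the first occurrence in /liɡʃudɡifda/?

[ɡ]

/ɡ/ (between /i/ and /ʃ/) is in the target of rule 1 but the environment (between two vowels) is not met → [ɡ].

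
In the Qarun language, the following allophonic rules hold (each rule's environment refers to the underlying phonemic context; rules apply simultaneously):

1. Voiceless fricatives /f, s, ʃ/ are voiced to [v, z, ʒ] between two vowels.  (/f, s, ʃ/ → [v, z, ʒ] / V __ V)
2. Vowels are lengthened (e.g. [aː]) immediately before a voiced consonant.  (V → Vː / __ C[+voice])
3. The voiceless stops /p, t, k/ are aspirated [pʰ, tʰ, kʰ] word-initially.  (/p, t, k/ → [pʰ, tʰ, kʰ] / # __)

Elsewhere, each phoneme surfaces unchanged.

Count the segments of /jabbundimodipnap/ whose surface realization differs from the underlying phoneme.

4

Segments that undergo a rule: /a/ → [aː] (rule 2); /u/ → [uː] (rule 2); /i/ → [iː] (rule 2); /o/ → [oː] (rule 2).
All other segments surface unchanged.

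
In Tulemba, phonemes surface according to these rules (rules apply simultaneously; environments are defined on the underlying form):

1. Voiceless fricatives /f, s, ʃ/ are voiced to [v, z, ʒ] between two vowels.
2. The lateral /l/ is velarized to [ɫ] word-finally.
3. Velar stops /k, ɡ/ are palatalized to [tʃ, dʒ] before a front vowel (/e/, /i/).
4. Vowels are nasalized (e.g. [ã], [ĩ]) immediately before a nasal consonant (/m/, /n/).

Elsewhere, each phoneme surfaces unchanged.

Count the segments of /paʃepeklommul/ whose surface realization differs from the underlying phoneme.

Segments that undergo a rule: /ʃ/ → [ʒ] (rule 1); /o/ → [õ] (rule 4); /l/ → [ɫ] (rule 2).
All other segments surface unchanged.

3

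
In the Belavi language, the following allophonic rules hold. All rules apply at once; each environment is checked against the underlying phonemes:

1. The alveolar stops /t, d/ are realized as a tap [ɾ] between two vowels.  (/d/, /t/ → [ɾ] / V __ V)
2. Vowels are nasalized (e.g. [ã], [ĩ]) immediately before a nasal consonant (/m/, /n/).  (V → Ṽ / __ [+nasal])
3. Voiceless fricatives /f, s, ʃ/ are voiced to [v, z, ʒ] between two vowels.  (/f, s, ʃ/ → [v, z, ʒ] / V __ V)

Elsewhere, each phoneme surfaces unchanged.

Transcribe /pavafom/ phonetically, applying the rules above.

[pavavõm]

/p/ (word-initial) is unaffected → [p].
/a/ (between /p/ and /v/) fails the environment for rule 2, so it stays [a].
/v/ (between /a/ and /a/) is unaffected → [v].
/a/ — between /v/ and /f/; rule 2 does not apply here → [a].
/f/ (between /a/ and /o/): between two vowels, so rule 3 applies → [v].
Rule 2 applies to /o/ (between /f/ and /m/: before a nasal consonant) → [õ].
/m/ stays [m].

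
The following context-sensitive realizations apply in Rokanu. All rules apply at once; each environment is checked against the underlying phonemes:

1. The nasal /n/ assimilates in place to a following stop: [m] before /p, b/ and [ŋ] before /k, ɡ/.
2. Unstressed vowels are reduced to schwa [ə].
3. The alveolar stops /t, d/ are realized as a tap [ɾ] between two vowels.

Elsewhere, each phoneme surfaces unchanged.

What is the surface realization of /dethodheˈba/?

/d/ (word-initial): rule 3 targets it, but not between two vowels → unchanged [d].
/e/ — between /d/ and /t/, in an unstressed syllable — surfaces as [ə] (rule 2).
/t/ — between /e/ and /h/; rule 3 does not apply here → [t].
/h/ stays [h].
/o/ meets the environment for rule 2 (in an unstressed syllable) → [ə].
/d/ (between /o/ and /h/) fails the environment for rule 3, so it stays [d].
/h/ — not in any rule's target class → [h].
/e/ — between /h/ and /b/, in an unstressed syllable — surfaces as [ə] (rule 2).
/b/ — not in any rule's target class → [b].
/a/ (word-final) fails the environment for rule 2, so it stays [a].

[dəthədhəˈba]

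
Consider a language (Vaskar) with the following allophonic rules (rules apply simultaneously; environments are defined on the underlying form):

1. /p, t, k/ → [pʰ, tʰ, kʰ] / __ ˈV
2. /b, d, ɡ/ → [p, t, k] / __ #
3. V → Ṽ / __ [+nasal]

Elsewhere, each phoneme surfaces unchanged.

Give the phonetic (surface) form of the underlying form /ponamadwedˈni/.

/p/ — word-initial; rule 1 does not apply here → [p].
/o/ — between /p/ and /n/, before a nasal consonant — surfaces as [õ] (rule 3).
/n/ (between /o/ and /a/): no rule targets it → [n].
/a/ — between /n/ and /m/, before a nasal consonant — surfaces as [ã] (rule 3).
/m/ stays [m].
/a/ — between /m/ and /d/; rule 3 does not apply here → [a].
/d/ (between /a/ and /w/): rule 2 targets it, but not word-finally → unchanged [d].
/w/ stays [w].
/e/ (between /w/ and /d/) fails the environment for rule 3, so it stays [e].
/d/ — between /e/ and /n/; rule 2 does not apply here → [d].
/n/ stays [n].
/i/ (word-final): rule 3 targets it, but not before a nasal consonant → unchanged [i].

[põnãmadwedˈni]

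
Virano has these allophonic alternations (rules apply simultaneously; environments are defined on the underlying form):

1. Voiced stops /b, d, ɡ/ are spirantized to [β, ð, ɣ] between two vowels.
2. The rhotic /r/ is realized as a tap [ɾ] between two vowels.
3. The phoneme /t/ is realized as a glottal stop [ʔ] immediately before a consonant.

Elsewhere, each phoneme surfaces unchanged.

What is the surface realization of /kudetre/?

[kuðeʔre]

/k/ (word-initial) is unaffected → [k].
/u/ stays [u].
/d/ (between /u/ and /e/) occurs between two vowels → [ð] by rule 1.
/e/ — not in any rule's target class → [e].
/t/ — between /e/ and /r/, immediately before a consonant — surfaces as [ʔ] (rule 3).
/r/ (between /t/ and /e/): rule 2 targets it, but not between two vowels → unchanged [r].
/e/ stays [e].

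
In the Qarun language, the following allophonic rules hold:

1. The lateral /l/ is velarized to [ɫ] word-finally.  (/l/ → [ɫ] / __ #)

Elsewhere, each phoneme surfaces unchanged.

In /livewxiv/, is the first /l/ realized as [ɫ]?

/l/ (word-initial) is in the target of rule 1 but the environment (word-finally) is not met → [l].
The actual realization is [l], not [ɫ].

No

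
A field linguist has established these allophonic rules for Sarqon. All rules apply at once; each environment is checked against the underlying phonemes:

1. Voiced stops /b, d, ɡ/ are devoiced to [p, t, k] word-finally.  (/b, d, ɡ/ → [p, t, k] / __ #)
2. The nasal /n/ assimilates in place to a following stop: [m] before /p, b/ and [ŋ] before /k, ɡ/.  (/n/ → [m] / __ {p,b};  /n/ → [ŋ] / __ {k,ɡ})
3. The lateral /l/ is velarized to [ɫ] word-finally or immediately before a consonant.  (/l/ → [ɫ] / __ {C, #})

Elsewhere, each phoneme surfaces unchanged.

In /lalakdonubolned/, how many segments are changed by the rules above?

2

Segments that undergo a rule: /l/ → [ɫ] (rule 3); /d/ → [t] (rule 1).
All other segments surface unchanged.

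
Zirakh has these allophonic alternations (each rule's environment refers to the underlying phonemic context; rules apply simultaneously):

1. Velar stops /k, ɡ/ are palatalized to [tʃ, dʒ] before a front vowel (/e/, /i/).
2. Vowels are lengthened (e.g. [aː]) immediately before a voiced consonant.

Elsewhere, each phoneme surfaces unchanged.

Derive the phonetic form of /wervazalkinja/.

/w/ (word-initial) is unaffected → [w].
/e/ meets the environment for rule 2 (before a voiced consonant) → [eː].
/r/ (between /e/ and /v/): no rule targets it → [r].
/v/ (between /r/ and /a/): no rule targets it → [v].
/a/ — between /v/ and /z/, before a voiced consonant — surfaces as [aː] (rule 2).
/z/ stays [z].
/a/ (between /z/ and /l/): before a voiced consonant, so rule 2 applies → [aː].
/l/ (between /a/ and /k/) is unaffected → [l].
Rule 1 applies to /k/ (between /l/ and /i/: before a front vowel) → [tʃ].
/i/ (between /k/ and /n/) occurs before a voiced consonant → [iː] by rule 2.
/n/ (between /i/ and /j/): no rule targets it → [n].
/j/ stays [j].
/a/ (word-final) is in the target of rule 2 but the environment (before a voiced consonant) is not met → [a].

[weːrvaːzaːltʃiːnja]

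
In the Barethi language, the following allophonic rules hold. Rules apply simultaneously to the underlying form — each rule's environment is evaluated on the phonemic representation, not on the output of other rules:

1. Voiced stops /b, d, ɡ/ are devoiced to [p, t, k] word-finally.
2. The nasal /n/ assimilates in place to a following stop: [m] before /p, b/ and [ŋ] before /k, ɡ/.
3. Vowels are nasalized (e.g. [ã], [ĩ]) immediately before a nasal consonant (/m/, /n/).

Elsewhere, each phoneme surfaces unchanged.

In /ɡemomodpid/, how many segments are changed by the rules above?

Segments that undergo a rule: /e/ → [ẽ] (rule 3); /o/ → [õ] (rule 3); /d/ → [t] (rule 1).
All other segments surface unchanged.

3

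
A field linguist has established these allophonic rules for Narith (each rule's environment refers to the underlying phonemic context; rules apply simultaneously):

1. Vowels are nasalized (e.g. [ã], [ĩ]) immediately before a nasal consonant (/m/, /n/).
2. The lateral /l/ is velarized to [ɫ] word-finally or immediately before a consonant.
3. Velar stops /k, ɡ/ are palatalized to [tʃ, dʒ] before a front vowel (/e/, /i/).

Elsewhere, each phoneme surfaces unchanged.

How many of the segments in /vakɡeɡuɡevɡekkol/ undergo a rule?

4

Segments that undergo a rule: /ɡ/ → [dʒ] (rule 3); /ɡ/ → [dʒ] (rule 3); /ɡ/ → [dʒ] (rule 3); /l/ → [ɫ] (rule 2).
All other segments surface unchanged.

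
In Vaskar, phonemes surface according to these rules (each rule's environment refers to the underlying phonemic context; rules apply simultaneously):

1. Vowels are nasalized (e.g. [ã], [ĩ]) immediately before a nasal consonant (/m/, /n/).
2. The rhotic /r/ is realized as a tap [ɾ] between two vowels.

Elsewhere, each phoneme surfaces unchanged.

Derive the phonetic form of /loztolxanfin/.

/l/ (word-initial) is unaffected → [l].
/o/ (between /l/ and /z/) is in the target of rule 1 but the environment (before a nasal consonant) is not met → [o].
/z/ stays [z].
/t/ — not in any rule's target class → [t].
/o/ (between /t/ and /l/): rule 1 targets it, but not before a nasal consonant → unchanged [o].
/l/ — not in any rule's target class → [l].
/x/ — not in any rule's target class → [x].
/a/ (between /x/ and /n/) occurs before a nasal consonant → [ã] by rule 1.
/n/ (between /a/ and /f/): no rule targets it → [n].
/f/ (between /n/ and /i/) is unaffected → [f].
/i/ (between /f/ and /n/): before a nasal consonant, so rule 1 applies → [ĩ].
/n/ — not in any rule's target class → [n].

[loztolxãnfĩn]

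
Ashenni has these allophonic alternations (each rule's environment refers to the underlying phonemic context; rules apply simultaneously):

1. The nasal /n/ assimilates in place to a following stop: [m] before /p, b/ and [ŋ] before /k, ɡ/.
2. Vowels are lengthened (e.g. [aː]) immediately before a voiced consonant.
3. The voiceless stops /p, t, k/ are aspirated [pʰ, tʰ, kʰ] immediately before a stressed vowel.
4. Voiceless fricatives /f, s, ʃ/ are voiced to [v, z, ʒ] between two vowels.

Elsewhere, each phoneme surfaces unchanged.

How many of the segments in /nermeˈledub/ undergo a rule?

4

Segments that undergo a rule: /e/ → [eː] (rule 2); /e/ → [eː] (rule 2); /e/ → [eː] (rule 2); /u/ → [uː] (rule 2).
All other segments surface unchanged.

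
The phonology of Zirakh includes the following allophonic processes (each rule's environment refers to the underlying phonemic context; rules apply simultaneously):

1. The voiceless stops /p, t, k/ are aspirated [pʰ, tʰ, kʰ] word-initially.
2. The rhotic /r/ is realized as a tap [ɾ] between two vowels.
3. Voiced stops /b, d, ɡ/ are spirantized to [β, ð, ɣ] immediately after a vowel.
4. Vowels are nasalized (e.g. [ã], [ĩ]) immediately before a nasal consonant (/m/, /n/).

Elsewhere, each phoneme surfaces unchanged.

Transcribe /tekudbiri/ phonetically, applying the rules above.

/t/ (word-initial) occurs word-initially → [tʰ] by rule 1.
/e/ — between /t/ and /k/; rule 4 does not apply here → [e].
/k/ (between /e/ and /u/) fails the environment for rule 1, so it stays [k].
/u/ — between /k/ and /d/; rule 4 does not apply here → [u].
/d/ (between /u/ and /b/): immediately after a vowel, so rule 3 applies → [ð].
/b/ — between /d/ and /i/; rule 3 does not apply here → [b].
/i/ (between /b/ and /r/) fails the environment for rule 4, so it stays [i].
/r/ (between /i/ and /i/): between two vowels, so rule 2 applies → [ɾ].
/i/ (word-final) is in the target of rule 4 but the environment (before a nasal consonant) is not met → [i].

[tʰekuðbiɾi]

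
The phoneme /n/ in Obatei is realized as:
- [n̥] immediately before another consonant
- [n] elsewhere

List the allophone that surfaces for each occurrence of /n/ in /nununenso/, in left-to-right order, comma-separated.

[n], [n], [n], [n̥]

Occurrence 1 (position 1): no conditioning environment matches → elsewhere allophone [n].
Occurrence 2 (position 3): no conditioning environment matches → elsewhere allophone [n].
Occurrence 3 (position 5): no conditioning environment matches → elsewhere allophone [n].
Occurrence 4 (position 7): immediately before another consonant → [n̥].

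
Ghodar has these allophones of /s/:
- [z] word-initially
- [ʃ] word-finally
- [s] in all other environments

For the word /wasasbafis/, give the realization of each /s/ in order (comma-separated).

[s], [s], [ʃ]

Occurrence 1 (position 3): no conditioning environment matches → elsewhere allophone [s].
Occurrence 2 (position 5): no conditioning environment matches → elsewhere allophone [s].
Occurrence 3 (position 10): word-finally → [ʃ].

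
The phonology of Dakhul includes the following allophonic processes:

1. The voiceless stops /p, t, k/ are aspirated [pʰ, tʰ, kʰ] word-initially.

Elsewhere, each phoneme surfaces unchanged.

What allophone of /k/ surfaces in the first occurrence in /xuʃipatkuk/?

[k]

/k/ — between /t/ and /u/; rule 1 does not apply here → [k].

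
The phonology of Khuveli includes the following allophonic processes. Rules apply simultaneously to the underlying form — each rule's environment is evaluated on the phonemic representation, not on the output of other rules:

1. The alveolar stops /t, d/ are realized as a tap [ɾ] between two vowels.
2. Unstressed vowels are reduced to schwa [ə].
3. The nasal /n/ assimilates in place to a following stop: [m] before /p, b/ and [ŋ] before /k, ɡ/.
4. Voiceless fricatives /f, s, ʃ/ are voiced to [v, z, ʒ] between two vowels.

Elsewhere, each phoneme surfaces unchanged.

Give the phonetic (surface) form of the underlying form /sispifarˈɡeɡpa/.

[səspəvərˈɡeɡpə]

/s/ — word-initial; rule 4 does not apply here → [s].
/i/ meets the environment for rule 2 (in an unstressed syllable) → [ə].
/s/ (between /i/ and /p/): rule 4 targets it, but not between two vowels → unchanged [s].
/p/ (between /s/ and /i/): no rule targets it → [p].
/i/ meets the environment for rule 2 (in an unstressed syllable) → [ə].
/f/ (between /i/ and /a/) occurs between two vowels → [v] by rule 4.
/a/ — between /f/ and /r/, in an unstressed syllable — surfaces as [ə] (rule 2).
/r/ stays [r].
/ɡ/ — not in any rule's target class → [ɡ].
/e/ (between /ɡ/ and /ɡ/) fails the environment for rule 2, so it stays [e].
/ɡ/ (between /e/ and /p/): no rule targets it → [ɡ].
/p/ (between /ɡ/ and /a/) is unaffected → [p].
/a/ (word-final) occurs in an unstressed syllable → [ə] by rule 2.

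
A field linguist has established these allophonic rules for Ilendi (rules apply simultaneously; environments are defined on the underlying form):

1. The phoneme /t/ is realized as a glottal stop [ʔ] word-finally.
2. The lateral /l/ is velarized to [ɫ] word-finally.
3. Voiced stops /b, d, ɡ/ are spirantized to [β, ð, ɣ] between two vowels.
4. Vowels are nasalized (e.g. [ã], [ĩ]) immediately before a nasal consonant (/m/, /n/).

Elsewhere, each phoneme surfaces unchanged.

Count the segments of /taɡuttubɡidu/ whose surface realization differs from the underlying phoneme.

2

Segments that undergo a rule: /ɡ/ → [ɣ] (rule 3); /d/ → [ð] (rule 3).
All other segments surface unchanged.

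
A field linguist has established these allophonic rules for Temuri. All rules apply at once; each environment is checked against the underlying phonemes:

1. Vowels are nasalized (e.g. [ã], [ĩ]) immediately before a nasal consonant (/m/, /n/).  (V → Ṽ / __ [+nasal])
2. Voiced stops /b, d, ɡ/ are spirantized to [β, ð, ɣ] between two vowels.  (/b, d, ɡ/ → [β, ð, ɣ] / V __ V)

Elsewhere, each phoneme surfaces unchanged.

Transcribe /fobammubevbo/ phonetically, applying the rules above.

[foβãmmuβevbo]

/o/ — between /f/ and /b/; rule 1 does not apply here → [o].
/b/ (between /o/ and /a/): between two vowels, so rule 2 applies → [β].
/a/ (between /b/ and /m/): before a nasal consonant, so rule 1 applies → [ã].
/u/ (between /m/ and /b/) is in the target of rule 1 but the environment (before a nasal consonant) is not met → [u].
Rule 2 applies to /b/ (between /u/ and /e/: between two vowels) → [β].
/e/ — between /b/ and /v/; rule 1 does not apply here → [e].
/b/ (between /v/ and /o/) fails the environment for rule 2, so it stays [b].
/o/ (word-final) fails the environment for rule 1, so it stays [o].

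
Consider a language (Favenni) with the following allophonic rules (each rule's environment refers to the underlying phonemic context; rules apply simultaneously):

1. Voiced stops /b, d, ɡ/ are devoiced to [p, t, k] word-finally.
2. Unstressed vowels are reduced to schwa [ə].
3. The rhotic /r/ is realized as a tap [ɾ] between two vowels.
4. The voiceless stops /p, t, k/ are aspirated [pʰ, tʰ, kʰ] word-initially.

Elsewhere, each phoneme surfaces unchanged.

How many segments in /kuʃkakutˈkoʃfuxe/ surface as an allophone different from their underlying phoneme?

6

Segments that undergo a rule: /k/ → [kʰ] (rule 4); /u/ → [ə] (rule 2); /a/ → [ə] (rule 2); /u/ → [ə] (rule 2); /u/ → [ə] (rule 2); /e/ → [ə] (rule 2).
All other segments surface unchanged.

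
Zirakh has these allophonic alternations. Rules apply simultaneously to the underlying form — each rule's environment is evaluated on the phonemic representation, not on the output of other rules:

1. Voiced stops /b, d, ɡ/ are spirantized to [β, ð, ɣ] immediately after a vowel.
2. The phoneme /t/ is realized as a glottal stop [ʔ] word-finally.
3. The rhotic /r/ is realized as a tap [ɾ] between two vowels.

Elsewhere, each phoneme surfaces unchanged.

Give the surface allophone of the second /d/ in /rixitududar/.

/d/ meets the environment for rule 1 (immediately after a vowel) → [ð].

[ð]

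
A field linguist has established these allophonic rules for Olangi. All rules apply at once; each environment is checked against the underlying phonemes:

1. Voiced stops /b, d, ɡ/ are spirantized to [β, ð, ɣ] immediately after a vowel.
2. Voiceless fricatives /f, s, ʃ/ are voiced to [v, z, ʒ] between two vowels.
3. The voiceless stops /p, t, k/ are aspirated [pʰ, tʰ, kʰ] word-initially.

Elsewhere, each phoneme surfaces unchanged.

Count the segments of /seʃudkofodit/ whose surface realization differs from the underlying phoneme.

4

Segments that undergo a rule: /ʃ/ → [ʒ] (rule 2); /d/ → [ð] (rule 1); /f/ → [v] (rule 2); /d/ → [ð] (rule 1).
All other segments surface unchanged.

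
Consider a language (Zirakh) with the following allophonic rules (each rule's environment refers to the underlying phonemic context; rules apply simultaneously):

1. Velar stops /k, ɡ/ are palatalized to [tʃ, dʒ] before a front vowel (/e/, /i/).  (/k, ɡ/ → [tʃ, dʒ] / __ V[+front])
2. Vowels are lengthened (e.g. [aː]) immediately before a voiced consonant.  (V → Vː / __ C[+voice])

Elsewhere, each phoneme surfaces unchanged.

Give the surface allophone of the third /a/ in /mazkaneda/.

/a/ (word-final): rule 2 targets it, but not before a voiced consonant → unchanged [a].

[a]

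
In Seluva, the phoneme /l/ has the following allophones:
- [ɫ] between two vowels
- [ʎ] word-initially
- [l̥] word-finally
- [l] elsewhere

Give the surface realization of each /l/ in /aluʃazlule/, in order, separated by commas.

[ɫ], [l], [ɫ]

Occurrence 1 (position 2): between two vowels → [ɫ].
Occurrence 2 (position 7): no conditioning environment matches → elsewhere allophone [l].
Occurrence 3 (position 9): between two vowels → [ɫ].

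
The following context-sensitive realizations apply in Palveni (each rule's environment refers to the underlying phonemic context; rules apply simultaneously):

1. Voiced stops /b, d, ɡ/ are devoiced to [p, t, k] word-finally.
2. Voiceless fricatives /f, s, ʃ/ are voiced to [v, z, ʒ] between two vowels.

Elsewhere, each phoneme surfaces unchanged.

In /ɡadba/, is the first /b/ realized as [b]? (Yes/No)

Yes

/b/ (between /d/ and /a/) is in the target of rule 1 but the environment (word-finally) is not met → [b].
The actual realization is [b], which matches [b].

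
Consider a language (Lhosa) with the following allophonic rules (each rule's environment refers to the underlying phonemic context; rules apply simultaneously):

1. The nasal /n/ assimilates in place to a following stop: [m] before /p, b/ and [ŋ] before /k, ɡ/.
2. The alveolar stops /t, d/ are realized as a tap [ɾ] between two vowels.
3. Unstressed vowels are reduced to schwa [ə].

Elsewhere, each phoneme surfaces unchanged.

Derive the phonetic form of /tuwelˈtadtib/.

/t/ (word-initial) fails the environment for rule 2, so it stays [t].
/u/ meets the environment for rule 3 (in an unstressed syllable) → [ə].
/w/ stays [w].
/e/ — between /w/ and /l/, in an unstressed syllable — surfaces as [ə] (rule 3).
/l/ stays [l].
/t/ (between /l/ and /a/): rule 2 targets it, but not between two vowels → unchanged [t].
/a/ — between /t/ and /d/; rule 3 does not apply here → [a].
/d/ (between /a/ and /t/) fails the environment for rule 2, so it stays [d].
/t/ (between /d/ and /i/): rule 2 targets it, but not between two vowels → unchanged [t].
Rule 3 applies to /i/ (between /t/ and /b/: in an unstressed syllable) → [ə].
/b/ (word-final) is unaffected → [b].

[təwəlˈtadtəb]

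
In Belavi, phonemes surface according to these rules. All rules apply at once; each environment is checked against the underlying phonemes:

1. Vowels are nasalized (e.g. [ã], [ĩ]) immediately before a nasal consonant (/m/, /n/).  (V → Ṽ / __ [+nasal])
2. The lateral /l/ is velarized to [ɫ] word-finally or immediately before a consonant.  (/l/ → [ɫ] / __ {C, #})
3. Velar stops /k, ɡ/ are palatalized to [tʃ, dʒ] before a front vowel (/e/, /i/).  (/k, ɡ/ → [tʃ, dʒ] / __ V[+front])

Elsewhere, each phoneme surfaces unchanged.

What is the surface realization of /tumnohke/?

/t/ stays [t].
/u/ (between /t/ and /m/) occurs before a nasal consonant → [ũ] by rule 1.
/m/ (between /u/ and /n/): no rule targets it → [m].
/n/ — not in any rule's target class → [n].
/o/ (between /n/ and /h/) fails the environment for rule 1, so it stays [o].
/h/ (between /o/ and /k/): no rule targets it → [h].
/k/ (between /h/ and /e/): before a front vowel, so rule 3 applies → [tʃ].
/e/ — word-final; rule 1 does not apply here → [e].

[tũmnohtʃe]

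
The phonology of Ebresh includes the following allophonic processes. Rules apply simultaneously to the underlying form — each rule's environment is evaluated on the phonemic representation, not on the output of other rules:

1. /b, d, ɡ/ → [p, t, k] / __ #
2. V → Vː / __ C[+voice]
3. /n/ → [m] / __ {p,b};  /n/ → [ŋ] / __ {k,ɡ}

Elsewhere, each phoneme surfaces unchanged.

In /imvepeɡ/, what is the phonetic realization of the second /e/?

[eː]

/e/ (between /p/ and /ɡ/) occurs before a voiced consonant → [eː] by rule 2.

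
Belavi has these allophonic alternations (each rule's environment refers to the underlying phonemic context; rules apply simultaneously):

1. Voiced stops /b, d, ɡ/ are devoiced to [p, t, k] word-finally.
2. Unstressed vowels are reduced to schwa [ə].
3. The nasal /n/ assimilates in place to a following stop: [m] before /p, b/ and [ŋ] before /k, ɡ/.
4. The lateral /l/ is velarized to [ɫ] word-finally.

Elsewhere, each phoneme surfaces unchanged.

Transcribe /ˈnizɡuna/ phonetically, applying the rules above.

/n/ (word-initial): rule 3 targets it, but not before a labial or velar stop → unchanged [n].
/i/ — between /n/ and /z/; rule 2 does not apply here → [i].
/ɡ/ (between /z/ and /u/): rule 1 targets it, but not word-finally → unchanged [ɡ].
/u/ meets the environment for rule 2 (in an unstressed syllable) → [ə].
/n/ (between /u/ and /a/) is in the target of rule 3 but the environment (before a labial or velar stop) is not met → [n].
/a/ — word-final, in an unstressed syllable — surfaces as [ə] (rule 2).

[ˈnizɡənə]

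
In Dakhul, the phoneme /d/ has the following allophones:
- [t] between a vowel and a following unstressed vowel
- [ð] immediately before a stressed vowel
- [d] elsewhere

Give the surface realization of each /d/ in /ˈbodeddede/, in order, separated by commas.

[t], [d], [d], [t]

Occurrence 1 (position 3): between a vowel and a following unstressed vowel → [t].
Occurrence 2 (position 5): no conditioning environment matches → elsewhere allophone [d].
Occurrence 3 (position 6): no conditioning environment matches → elsewhere allophone [d].
Occurrence 4 (position 8): between a vowel and a following unstressed vowel → [t].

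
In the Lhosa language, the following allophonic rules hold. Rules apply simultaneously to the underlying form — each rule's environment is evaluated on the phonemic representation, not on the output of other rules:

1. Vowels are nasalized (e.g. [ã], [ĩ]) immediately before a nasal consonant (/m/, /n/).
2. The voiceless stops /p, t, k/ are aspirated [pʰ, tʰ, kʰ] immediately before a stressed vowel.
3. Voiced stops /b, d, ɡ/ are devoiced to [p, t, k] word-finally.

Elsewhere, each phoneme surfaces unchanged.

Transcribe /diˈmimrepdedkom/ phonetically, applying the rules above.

/d/ (word-initial) fails the environment for rule 3, so it stays [d].
Rule 1 applies to /i/ (between /d/ and /m/: before a nasal consonant) → [ĩ].
/m/ (between /i/ and /i/) is unaffected → [m].
/i/ meets the environment for rule 1 (before a nasal consonant) → [ĩ].
/m/ (between /i/ and /r/): no rule targets it → [m].
/r/ (between /m/ and /e/) is unaffected → [r].
/e/ (between /r/ and /p/) fails the environment for rule 1, so it stays [e].
/p/ (between /e/ and /d/): rule 2 targets it, but not immediately before a stressed vowel → unchanged [p].
/d/ (between /p/ and /e/) fails the environment for rule 3, so it stays [d].
/e/ (between /d/ and /d/) is in the target of rule 1 but the environment (before a nasal consonant) is not met → [e].
/d/ (between /e/ and /k/): rule 3 targets it, but not word-finally → unchanged [d].
/k/ (between /d/ and /o/) is in the target of rule 2 but the environment (immediately before a stressed vowel) is not met → [k].
Rule 1 applies to /o/ (between /k/ and /m/: before a nasal consonant) → [õ].
/m/ (word-final) is unaffected → [m].

[dĩˈmĩmrepdedkõm]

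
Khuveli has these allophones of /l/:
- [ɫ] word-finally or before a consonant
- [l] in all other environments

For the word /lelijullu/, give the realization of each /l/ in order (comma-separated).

Occurrence 1 (position 1): no conditioning environment matches → elsewhere allophone [l].
Occurrence 2 (position 3): no conditioning environment matches → elsewhere allophone [l].
Occurrence 3 (position 7): word-finally or before a consonant → [ɫ].
Occurrence 4 (position 8): no conditioning environment matches → elsewhere allophone [l].

[l], [l], [ɫ], [l]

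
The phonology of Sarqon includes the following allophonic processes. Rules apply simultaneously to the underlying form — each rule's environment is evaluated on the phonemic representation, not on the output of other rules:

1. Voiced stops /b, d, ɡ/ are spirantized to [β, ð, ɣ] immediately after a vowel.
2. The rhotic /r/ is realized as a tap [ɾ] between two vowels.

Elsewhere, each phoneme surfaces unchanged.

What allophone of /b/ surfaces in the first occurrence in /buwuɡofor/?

[b]

/b/ — word-initial; rule 1 does not apply here → [b].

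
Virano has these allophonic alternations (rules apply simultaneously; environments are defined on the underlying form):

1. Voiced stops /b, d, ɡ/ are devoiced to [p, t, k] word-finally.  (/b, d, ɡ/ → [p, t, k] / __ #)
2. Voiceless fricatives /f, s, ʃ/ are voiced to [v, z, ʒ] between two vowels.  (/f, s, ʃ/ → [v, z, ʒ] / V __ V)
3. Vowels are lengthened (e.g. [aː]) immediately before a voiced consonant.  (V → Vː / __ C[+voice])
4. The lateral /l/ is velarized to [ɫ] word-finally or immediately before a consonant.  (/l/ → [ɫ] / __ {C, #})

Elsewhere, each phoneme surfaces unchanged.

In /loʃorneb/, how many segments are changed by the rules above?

Segments that undergo a rule: /ʃ/ → [ʒ] (rule 2); /o/ → [oː] (rule 3); /e/ → [eː] (rule 3); /b/ → [p] (rule 1).
All other segments surface unchanged.

4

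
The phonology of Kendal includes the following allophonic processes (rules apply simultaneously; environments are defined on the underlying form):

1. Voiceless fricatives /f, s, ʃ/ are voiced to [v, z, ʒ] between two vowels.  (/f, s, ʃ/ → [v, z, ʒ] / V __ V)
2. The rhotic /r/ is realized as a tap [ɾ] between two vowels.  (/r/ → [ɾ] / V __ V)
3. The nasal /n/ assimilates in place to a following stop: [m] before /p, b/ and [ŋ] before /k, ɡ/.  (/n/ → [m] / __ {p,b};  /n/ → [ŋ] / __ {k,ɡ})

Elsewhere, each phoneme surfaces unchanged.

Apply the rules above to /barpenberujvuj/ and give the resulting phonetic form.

/b/ — not in any rule's target class → [b].
/a/ (between /b/ and /r/) is unaffected → [a].
/r/ (between /a/ and /p/) fails the environment for rule 2, so it stays [r].
/p/ — not in any rule's target class → [p].
/e/ stays [e].
/n/ (between /e/ and /b/): before a labial or velar stop, so rule 3 applies → [m].
/b/ (between /n/ and /e/): no rule targets it → [b].
/e/ stays [e].
/r/ (between /e/ and /u/): between two vowels, so rule 2 applies → [ɾ].
/u/ — not in any rule's target class → [u].
/j/ (between /u/ and /v/) is unaffected → [j].
/v/ — not in any rule's target class → [v].
/u/ — not in any rule's target class → [u].
/j/ (word-final) is unaffected → [j].

[barpembeɾujvuj]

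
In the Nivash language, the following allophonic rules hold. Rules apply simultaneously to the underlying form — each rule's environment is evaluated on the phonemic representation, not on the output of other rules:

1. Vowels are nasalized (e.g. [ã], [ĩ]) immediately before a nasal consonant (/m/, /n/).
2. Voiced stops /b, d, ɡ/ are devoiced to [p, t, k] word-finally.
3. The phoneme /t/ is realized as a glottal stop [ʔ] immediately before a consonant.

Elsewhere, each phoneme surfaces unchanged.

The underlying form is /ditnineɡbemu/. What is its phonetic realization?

/d/ — word-initial; rule 2 does not apply here → [d].
/i/ (between /d/ and /t/): rule 1 targets it, but not before a nasal consonant → unchanged [i].
/t/ (between /i/ and /n/) occurs immediately before a consonant → [ʔ] by rule 3.
/n/ stays [n].
/i/ — between /n/ and /n/, before a nasal consonant — surfaces as [ĩ] (rule 1).
/n/ (between /i/ and /e/): no rule targets it → [n].
/e/ (between /n/ and /ɡ/): rule 1 targets it, but not before a nasal consonant → unchanged [e].
/ɡ/ (between /e/ and /b/): rule 2 targets it, but not word-finally → unchanged [ɡ].
/b/ (between /ɡ/ and /e/) fails the environment for rule 2, so it stays [b].
/e/ (between /b/ and /m/): before a nasal consonant, so rule 1 applies → [ẽ].
/m/ (between /e/ and /u/) is unaffected → [m].
/u/ (word-final) is in the target of rule 1 but the environment (before a nasal consonant) is not met → [u].

[diʔnĩneɡbẽmu]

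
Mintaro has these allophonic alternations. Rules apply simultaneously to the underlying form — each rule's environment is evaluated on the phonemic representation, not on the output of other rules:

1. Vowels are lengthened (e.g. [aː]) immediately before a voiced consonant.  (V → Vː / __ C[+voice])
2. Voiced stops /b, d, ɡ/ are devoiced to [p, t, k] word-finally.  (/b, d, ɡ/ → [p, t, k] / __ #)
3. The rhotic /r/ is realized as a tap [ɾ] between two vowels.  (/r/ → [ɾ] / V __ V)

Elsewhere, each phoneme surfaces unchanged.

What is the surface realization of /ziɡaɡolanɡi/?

[ziːɡaːɡoːlaːnɡi]

/z/ stays [z].
Rule 1 applies to /i/ (between /z/ and /ɡ/: before a voiced consonant) → [iː].
/ɡ/ (between /i/ and /a/) fails the environment for rule 2, so it stays [ɡ].
/a/ (between /ɡ/ and /ɡ/): before a voiced consonant, so rule 1 applies → [aː].
/ɡ/ (between /a/ and /o/) fails the environment for rule 2, so it stays [ɡ].
/o/ (between /ɡ/ and /l/) occurs before a voiced consonant → [oː] by rule 1.
/l/ (between /o/ and /a/) is unaffected → [l].
/a/ — between /l/ and /n/, before a voiced consonant — surfaces as [aː] (rule 1).
/n/ (between /a/ and /ɡ/) is unaffected → [n].
/ɡ/ (between /n/ and /i/) is in the target of rule 2 but the environment (word-finally) is not met → [ɡ].
/i/ (word-final) fails the environment for rule 1, so it stays [i].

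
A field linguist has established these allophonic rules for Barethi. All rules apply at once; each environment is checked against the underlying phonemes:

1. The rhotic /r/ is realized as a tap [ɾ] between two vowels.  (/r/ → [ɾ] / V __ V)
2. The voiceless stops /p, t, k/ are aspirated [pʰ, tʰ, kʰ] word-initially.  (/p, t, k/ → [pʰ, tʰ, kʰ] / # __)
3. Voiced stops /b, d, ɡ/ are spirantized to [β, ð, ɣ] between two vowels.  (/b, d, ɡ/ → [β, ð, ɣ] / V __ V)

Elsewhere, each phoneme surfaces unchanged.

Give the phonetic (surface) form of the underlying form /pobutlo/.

/p/ (word-initial): word-initially, so rule 2 applies → [pʰ].
/o/ (between /p/ and /b/) is unaffected → [o].
/b/ — between /o/ and /u/, between two vowels — surfaces as [β] (rule 3).
/u/ stays [u].
/t/ (between /u/ and /l/) is in the target of rule 2 but the environment (word-initially) is not met → [t].
/l/ (between /t/ and /o/): no rule targets it → [l].
/o/ (word-final): no rule targets it → [o].

[pʰoβutlo]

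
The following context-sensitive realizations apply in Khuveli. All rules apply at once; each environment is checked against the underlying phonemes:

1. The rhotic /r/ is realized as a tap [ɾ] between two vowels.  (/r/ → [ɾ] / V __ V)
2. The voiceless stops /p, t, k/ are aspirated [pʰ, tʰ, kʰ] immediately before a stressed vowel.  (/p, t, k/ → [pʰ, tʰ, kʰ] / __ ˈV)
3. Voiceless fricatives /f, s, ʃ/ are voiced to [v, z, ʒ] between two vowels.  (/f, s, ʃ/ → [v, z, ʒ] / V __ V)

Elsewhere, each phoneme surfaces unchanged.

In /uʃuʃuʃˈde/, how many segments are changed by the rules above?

Segments that undergo a rule: /ʃ/ → [ʒ] (rule 3); /ʃ/ → [ʒ] (rule 3).
All other segments surface unchanged.

2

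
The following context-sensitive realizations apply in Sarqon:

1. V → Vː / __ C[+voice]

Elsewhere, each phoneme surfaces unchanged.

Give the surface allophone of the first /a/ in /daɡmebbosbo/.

/a/ — between /d/ and /ɡ/, before a voiced consonant — surfaces as [aː] (rule 1).

[aː]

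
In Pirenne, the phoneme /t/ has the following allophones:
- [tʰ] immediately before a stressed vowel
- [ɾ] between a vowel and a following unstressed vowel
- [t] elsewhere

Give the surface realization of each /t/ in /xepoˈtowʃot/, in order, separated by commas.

[tʰ], [t]

Occurrence 1 (position 5): immediately before a stressed vowel → [tʰ].
Occurrence 2 (position 10): no conditioning environment matches → elsewhere allophone [t].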